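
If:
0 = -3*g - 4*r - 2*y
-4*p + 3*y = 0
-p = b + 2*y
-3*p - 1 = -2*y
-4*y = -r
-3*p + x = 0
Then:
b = 11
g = 24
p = -3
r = -16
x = -9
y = -4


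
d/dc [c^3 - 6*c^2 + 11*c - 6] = 3*c^2 - 12*c + 11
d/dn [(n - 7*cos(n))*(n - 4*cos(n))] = 11*n*sin(n) + 2*n - 28*sin(2*n) - 11*cos(n)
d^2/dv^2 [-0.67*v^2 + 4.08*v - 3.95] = -1.34000000000000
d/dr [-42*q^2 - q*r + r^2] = -q + 2*r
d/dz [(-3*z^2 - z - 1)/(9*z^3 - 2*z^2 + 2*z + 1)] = (27*z^4 + 18*z^3 + 19*z^2 - 10*z + 1)/(81*z^6 - 36*z^5 + 40*z^4 + 10*z^3 + 4*z + 1)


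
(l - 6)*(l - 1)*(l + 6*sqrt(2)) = l^3 - 7*l^2 + 6*sqrt(2)*l^2 - 42*sqrt(2)*l + 6*l + 36*sqrt(2)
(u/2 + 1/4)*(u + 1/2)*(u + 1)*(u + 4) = u^4/2 + 3*u^3 + 37*u^2/8 + 21*u/8 + 1/2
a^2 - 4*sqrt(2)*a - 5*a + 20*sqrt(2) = (a - 5)*(a - 4*sqrt(2))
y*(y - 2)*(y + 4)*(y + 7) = y^4 + 9*y^3 + 6*y^2 - 56*y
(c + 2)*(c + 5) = c^2 + 7*c + 10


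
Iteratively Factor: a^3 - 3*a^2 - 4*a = (a)*(a^2 - 3*a - 4) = a*(a - 4)*(a + 1)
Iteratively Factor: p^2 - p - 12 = (p + 3)*(p - 4)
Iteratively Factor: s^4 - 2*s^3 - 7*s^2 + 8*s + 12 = (s + 2)*(s^3 - 4*s^2 + s + 6) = (s - 2)*(s + 2)*(s^2 - 2*s - 3) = (s - 3)*(s - 2)*(s + 2)*(s + 1)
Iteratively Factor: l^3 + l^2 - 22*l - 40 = (l - 5)*(l^2 + 6*l + 8) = (l - 5)*(l + 4)*(l + 2)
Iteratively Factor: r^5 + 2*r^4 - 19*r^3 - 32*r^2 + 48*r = (r - 1)*(r^4 + 3*r^3 - 16*r^2 - 48*r) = (r - 1)*(r + 4)*(r^3 - r^2 - 12*r) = (r - 4)*(r - 1)*(r + 4)*(r^2 + 3*r) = r*(r - 4)*(r - 1)*(r + 4)*(r + 3)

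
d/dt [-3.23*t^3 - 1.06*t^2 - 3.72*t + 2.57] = -9.69*t^2 - 2.12*t - 3.72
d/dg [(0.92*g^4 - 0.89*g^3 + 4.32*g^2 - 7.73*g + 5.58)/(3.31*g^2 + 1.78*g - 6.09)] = (6.0904*g^5 + 1.9669*g^4 - 25.5796*g^3 + 49.5362*g^2 - 89.5572*g + 37.1433)/(10.9561*g^4 + 11.7836*g^3 - 37.1474*g^2 - 21.6804*g + 37.0881)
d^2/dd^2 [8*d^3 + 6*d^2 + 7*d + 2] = 48*d + 12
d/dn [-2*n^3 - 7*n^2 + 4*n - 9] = -6*n^2 - 14*n + 4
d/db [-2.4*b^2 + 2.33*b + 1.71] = 2.33 - 4.8*b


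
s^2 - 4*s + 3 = (s - 3)*(s - 1)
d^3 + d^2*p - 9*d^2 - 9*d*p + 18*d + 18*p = (d - 6)*(d - 3)*(d + p)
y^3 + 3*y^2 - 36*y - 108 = (y - 6)*(y + 3)*(y + 6)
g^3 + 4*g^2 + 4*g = g*(g + 2)^2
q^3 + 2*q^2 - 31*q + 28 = (q - 4)*(q - 1)*(q + 7)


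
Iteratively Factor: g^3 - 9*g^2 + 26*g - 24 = (g - 3)*(g^2 - 6*g + 8) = (g - 4)*(g - 3)*(g - 2)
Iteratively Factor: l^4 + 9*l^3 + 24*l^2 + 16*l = (l + 4)*(l^3 + 5*l^2 + 4*l) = (l + 4)^2*(l^2 + l) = (l + 1)*(l + 4)^2*(l)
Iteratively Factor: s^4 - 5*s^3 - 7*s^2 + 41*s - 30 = (s - 2)*(s^3 - 3*s^2 - 13*s + 15) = (s - 2)*(s - 1)*(s^2 - 2*s - 15) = (s - 5)*(s - 2)*(s - 1)*(s + 3)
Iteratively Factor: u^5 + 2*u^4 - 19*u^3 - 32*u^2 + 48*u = (u + 4)*(u^4 - 2*u^3 - 11*u^2 + 12*u) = (u - 4)*(u + 4)*(u^3 + 2*u^2 - 3*u) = (u - 4)*(u + 3)*(u + 4)*(u^2 - u) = u*(u - 4)*(u + 3)*(u + 4)*(u - 1)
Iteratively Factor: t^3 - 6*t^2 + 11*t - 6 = (t - 1)*(t^2 - 5*t + 6) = (t - 3)*(t - 1)*(t - 2)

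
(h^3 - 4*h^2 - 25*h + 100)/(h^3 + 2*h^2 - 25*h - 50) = (h - 4)/(h + 2)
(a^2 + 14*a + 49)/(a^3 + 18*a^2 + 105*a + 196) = 1/(a + 4)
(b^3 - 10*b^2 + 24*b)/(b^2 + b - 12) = b*(b^2 - 10*b + 24)/(b^2 + b - 12)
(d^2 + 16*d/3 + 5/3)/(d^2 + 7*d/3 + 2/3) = (d + 5)/(d + 2)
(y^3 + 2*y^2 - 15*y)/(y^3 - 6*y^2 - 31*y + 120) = y/(y - 8)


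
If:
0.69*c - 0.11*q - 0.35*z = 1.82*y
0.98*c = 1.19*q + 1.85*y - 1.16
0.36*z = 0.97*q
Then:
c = 0.159290650088333*z - 4.16328140406231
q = 0.371134020618557*z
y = -0.154348458080819*z - 1.57838690593571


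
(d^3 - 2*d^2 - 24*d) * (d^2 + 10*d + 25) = d^5 + 8*d^4 - 19*d^3 - 290*d^2 - 600*d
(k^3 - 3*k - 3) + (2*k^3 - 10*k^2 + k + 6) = 3*k^3 - 10*k^2 - 2*k + 3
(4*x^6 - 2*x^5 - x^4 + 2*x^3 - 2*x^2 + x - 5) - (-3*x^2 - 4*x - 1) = 4*x^6 - 2*x^5 - x^4 + 2*x^3 + x^2 + 5*x - 4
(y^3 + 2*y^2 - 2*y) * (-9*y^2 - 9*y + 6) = -9*y^5 - 27*y^4 + 6*y^3 + 30*y^2 - 12*y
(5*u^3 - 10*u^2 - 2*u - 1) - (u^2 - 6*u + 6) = 5*u^3 - 11*u^2 + 4*u - 7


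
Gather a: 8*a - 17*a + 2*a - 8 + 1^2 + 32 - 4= 21 - 7*a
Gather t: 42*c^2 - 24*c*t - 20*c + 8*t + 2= 42*c^2 - 20*c + t*(8 - 24*c) + 2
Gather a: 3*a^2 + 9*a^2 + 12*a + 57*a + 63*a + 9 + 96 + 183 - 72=12*a^2 + 132*a + 216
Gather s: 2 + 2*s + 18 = 2*s + 20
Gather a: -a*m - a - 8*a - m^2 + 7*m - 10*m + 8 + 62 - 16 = a*(-m - 9) - m^2 - 3*m + 54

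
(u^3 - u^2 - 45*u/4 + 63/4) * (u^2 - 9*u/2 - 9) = u^5 - 11*u^4/2 - 63*u^3/4 + 603*u^2/8 + 243*u/8 - 567/4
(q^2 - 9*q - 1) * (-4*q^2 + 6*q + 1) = -4*q^4 + 42*q^3 - 49*q^2 - 15*q - 1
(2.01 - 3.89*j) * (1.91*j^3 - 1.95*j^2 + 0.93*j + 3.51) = -7.4299*j^4 + 11.4246*j^3 - 7.5372*j^2 - 11.7846*j + 7.0551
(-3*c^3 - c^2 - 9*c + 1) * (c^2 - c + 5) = -3*c^5 + 2*c^4 - 23*c^3 + 5*c^2 - 46*c + 5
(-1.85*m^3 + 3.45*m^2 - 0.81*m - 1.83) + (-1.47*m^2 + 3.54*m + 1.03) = -1.85*m^3 + 1.98*m^2 + 2.73*m - 0.8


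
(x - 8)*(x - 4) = x^2 - 12*x + 32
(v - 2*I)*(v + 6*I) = v^2 + 4*I*v + 12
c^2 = c^2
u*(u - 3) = u^2 - 3*u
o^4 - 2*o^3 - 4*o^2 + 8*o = o*(o - 2)^2*(o + 2)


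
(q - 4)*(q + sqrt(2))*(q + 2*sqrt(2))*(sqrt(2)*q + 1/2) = sqrt(2)*q^4 - 4*sqrt(2)*q^3 + 13*q^3/2 - 26*q^2 + 11*sqrt(2)*q^2/2 - 22*sqrt(2)*q + 2*q - 8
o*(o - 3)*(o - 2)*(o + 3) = o^4 - 2*o^3 - 9*o^2 + 18*o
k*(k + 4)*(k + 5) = k^3 + 9*k^2 + 20*k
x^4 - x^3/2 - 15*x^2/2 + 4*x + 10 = (x - 2)^2*(x + 1)*(x + 5/2)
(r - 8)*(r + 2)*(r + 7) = r^3 + r^2 - 58*r - 112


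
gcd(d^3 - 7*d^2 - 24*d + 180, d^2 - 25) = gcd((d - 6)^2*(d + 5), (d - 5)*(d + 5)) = d + 5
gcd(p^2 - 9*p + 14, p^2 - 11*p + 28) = p - 7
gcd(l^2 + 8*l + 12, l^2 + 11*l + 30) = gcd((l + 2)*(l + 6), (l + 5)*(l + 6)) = l + 6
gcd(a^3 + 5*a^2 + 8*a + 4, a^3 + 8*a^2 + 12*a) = a + 2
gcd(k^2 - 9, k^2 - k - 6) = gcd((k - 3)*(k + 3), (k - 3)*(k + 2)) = k - 3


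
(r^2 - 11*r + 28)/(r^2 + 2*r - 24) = (r - 7)/(r + 6)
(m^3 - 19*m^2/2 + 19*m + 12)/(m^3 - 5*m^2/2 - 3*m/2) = (m^2 - 10*m + 24)/(m*(m - 3))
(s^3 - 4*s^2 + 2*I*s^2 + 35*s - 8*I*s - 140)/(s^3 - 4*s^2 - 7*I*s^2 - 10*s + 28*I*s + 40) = (s + 7*I)/(s - 2*I)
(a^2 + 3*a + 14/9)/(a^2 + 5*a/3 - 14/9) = (3*a + 2)/(3*a - 2)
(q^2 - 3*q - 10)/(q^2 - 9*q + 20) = (q + 2)/(q - 4)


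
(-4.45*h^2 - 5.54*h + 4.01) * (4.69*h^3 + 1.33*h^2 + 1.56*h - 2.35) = -20.8705*h^5 - 31.9011*h^4 + 4.4967*h^3 + 7.1484*h^2 + 19.2746*h - 9.4235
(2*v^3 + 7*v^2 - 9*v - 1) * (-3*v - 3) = -6*v^4 - 27*v^3 + 6*v^2 + 30*v + 3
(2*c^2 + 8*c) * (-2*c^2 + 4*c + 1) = -4*c^4 - 8*c^3 + 34*c^2 + 8*c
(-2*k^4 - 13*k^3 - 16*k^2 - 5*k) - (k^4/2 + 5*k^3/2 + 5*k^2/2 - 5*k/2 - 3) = -5*k^4/2 - 31*k^3/2 - 37*k^2/2 - 5*k/2 + 3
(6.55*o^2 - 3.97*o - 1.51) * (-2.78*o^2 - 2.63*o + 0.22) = -18.209*o^4 - 6.1899*o^3 + 16.0799*o^2 + 3.0979*o - 0.3322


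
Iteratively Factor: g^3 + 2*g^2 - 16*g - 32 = (g + 4)*(g^2 - 2*g - 8) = (g - 4)*(g + 4)*(g + 2)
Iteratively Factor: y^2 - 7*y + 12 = (y - 4)*(y - 3)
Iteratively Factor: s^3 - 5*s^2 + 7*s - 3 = (s - 3)*(s^2 - 2*s + 1) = (s - 3)*(s - 1)*(s - 1)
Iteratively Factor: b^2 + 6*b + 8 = (b + 2)*(b + 4)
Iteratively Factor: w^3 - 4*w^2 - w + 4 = (w + 1)*(w^2 - 5*w + 4) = (w - 4)*(w + 1)*(w - 1)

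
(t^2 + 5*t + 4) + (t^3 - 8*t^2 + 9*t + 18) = t^3 - 7*t^2 + 14*t + 22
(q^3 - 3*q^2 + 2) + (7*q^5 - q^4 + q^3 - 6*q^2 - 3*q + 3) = 7*q^5 - q^4 + 2*q^3 - 9*q^2 - 3*q + 5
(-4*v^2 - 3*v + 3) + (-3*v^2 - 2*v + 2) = -7*v^2 - 5*v + 5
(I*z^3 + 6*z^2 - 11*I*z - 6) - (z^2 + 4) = I*z^3 + 5*z^2 - 11*I*z - 10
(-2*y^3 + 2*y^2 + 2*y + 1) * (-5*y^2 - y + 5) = 10*y^5 - 8*y^4 - 22*y^3 + 3*y^2 + 9*y + 5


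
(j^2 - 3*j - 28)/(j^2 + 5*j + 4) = (j - 7)/(j + 1)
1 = 1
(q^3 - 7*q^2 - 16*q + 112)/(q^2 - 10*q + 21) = (q^2 - 16)/(q - 3)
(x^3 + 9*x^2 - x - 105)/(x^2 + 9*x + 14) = (x^2 + 2*x - 15)/(x + 2)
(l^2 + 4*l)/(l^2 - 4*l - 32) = l/(l - 8)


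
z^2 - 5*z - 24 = (z - 8)*(z + 3)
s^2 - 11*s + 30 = (s - 6)*(s - 5)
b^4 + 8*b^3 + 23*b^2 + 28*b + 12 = (b + 1)*(b + 2)^2*(b + 3)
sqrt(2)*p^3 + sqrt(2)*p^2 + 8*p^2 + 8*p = p*(p + 4*sqrt(2))*(sqrt(2)*p + sqrt(2))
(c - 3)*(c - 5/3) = c^2 - 14*c/3 + 5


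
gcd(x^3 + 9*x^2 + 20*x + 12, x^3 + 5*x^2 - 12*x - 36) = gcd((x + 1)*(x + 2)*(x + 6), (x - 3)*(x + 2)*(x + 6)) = x^2 + 8*x + 12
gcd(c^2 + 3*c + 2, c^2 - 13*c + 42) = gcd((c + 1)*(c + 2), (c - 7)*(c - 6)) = 1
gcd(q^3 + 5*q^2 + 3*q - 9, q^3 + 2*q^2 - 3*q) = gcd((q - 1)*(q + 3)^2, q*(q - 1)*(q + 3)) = q^2 + 2*q - 3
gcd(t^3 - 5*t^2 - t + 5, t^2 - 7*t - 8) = t + 1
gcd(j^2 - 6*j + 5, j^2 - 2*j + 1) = j - 1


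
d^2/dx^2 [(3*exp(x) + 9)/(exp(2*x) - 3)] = 3*(exp(4*x) + 12*exp(3*x) + 18*exp(2*x) + 36*exp(x) + 9)*exp(x)/(exp(6*x) - 9*exp(4*x) + 27*exp(2*x) - 27)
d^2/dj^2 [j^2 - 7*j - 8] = 2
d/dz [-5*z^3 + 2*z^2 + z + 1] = -15*z^2 + 4*z + 1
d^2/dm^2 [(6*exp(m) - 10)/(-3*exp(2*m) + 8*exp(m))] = 2*(-27*exp(3*m) + 108*exp(2*m) - 360*exp(m) + 320)*exp(-m)/(27*exp(3*m) - 216*exp(2*m) + 576*exp(m) - 512)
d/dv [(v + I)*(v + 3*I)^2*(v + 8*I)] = 4*v^3 + 45*I*v^2 - 142*v - 129*I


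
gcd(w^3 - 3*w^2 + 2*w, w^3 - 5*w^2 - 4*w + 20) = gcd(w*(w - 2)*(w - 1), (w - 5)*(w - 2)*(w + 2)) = w - 2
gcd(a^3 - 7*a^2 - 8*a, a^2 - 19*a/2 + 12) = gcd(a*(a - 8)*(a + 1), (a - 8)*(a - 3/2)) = a - 8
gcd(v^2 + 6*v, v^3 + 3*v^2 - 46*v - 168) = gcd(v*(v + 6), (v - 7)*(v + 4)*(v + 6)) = v + 6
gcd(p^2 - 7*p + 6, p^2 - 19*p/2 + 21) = p - 6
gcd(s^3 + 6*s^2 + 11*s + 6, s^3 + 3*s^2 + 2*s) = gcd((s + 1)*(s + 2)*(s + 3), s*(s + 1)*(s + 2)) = s^2 + 3*s + 2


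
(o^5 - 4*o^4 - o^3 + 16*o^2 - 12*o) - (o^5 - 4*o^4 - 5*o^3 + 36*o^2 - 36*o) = 4*o^3 - 20*o^2 + 24*o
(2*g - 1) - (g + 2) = g - 3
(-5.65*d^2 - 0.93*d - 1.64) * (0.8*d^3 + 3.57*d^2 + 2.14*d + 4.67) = -4.52*d^5 - 20.9145*d^4 - 16.7231*d^3 - 34.2305*d^2 - 7.8527*d - 7.6588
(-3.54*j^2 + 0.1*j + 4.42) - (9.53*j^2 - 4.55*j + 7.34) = -13.07*j^2 + 4.65*j - 2.92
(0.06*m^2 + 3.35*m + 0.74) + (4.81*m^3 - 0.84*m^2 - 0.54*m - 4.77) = 4.81*m^3 - 0.78*m^2 + 2.81*m - 4.03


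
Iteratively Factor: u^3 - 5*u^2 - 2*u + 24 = (u - 4)*(u^2 - u - 6) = (u - 4)*(u - 3)*(u + 2)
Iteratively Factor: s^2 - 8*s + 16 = (s - 4)*(s - 4)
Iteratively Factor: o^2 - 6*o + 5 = (o - 5)*(o - 1)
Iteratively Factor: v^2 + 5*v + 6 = (v + 2)*(v + 3)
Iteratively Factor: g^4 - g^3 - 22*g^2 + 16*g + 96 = (g + 4)*(g^3 - 5*g^2 - 2*g + 24) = (g - 3)*(g + 4)*(g^2 - 2*g - 8) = (g - 4)*(g - 3)*(g + 4)*(g + 2)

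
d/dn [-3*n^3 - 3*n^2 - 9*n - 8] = -9*n^2 - 6*n - 9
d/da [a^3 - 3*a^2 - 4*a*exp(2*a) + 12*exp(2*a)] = 3*a^2 - 8*a*exp(2*a) - 6*a + 20*exp(2*a)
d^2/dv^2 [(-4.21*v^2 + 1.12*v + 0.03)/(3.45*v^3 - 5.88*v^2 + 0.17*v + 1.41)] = (-100.21905*v^6 + 79.9847999999997*v^5 - 117.22203*v^4 + 344.692614*v^3 - 268.475526*v^2 + 54.658638*v - 16.777548)/(41.063625*v^9 - 209.9601*v^8 + 363.915315*v^7 - 173.641617*v^6 - 153.687501*v^5 + 150.701706*v^4 + 12.125132*v^3 - 34.947837*v^2 + 1.013931*v + 2.803221)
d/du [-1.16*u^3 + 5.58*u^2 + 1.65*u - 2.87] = -3.48*u^2 + 11.16*u + 1.65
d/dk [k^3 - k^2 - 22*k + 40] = 3*k^2 - 2*k - 22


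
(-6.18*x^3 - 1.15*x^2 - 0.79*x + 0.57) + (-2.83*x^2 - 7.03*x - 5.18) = -6.18*x^3 - 3.98*x^2 - 7.82*x - 4.61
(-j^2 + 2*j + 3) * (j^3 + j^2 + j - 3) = -j^5 + j^4 + 4*j^3 + 8*j^2 - 3*j - 9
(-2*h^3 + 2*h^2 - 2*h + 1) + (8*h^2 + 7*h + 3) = -2*h^3 + 10*h^2 + 5*h + 4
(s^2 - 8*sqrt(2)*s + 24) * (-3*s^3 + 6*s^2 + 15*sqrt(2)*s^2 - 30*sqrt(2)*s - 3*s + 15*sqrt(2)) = -3*s^5 + 6*s^4 + 39*sqrt(2)*s^4 - 315*s^3 - 78*sqrt(2)*s^3 + 399*sqrt(2)*s^2 + 624*s^2 - 720*sqrt(2)*s - 312*s + 360*sqrt(2)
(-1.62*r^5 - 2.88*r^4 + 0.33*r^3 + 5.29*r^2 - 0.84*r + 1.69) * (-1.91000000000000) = 3.0942*r^5 + 5.5008*r^4 - 0.6303*r^3 - 10.1039*r^2 + 1.6044*r - 3.2279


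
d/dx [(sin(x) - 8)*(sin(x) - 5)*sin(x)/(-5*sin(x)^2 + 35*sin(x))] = (14*sin(x) + cos(x)^2 - 52)*cos(x)/(5*(sin(x) - 7)^2)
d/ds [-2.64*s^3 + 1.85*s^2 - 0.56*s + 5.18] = -7.92*s^2 + 3.7*s - 0.56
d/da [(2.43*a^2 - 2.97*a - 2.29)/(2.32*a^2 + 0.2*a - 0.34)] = (7.3764*a^2 + 8.9732*a + 1.4678)/(5.3824*a^4 + 0.928*a^3 - 1.5376*a^2 - 0.136*a + 0.1156)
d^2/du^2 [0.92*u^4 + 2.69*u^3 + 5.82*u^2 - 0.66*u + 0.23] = 11.04*u^2 + 16.14*u + 11.64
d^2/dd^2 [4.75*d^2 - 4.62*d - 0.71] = 9.50000000000000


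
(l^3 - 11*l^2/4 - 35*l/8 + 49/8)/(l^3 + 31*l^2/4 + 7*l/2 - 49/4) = (l - 7/2)/(l + 7)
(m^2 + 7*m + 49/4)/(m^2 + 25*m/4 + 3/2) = (4*m^2 + 28*m + 49)/(4*m^2 + 25*m + 6)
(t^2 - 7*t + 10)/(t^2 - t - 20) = (t - 2)/(t + 4)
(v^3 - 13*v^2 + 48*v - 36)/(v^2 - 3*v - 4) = (-v^3 + 13*v^2 - 48*v + 36)/(-v^2 + 3*v + 4)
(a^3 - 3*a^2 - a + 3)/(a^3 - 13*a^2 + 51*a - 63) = (a^2 - 1)/(a^2 - 10*a + 21)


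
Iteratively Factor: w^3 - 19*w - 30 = (w + 3)*(w^2 - 3*w - 10) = (w - 5)*(w + 3)*(w + 2)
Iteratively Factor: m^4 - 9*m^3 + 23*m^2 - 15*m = (m)*(m^3 - 9*m^2 + 23*m - 15) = m*(m - 3)*(m^2 - 6*m + 5) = m*(m - 5)*(m - 3)*(m - 1)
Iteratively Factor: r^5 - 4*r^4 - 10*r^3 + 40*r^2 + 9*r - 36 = (r - 1)*(r^4 - 3*r^3 - 13*r^2 + 27*r + 36) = (r - 1)*(r + 1)*(r^3 - 4*r^2 - 9*r + 36) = (r - 4)*(r - 1)*(r + 1)*(r^2 - 9) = (r - 4)*(r - 3)*(r - 1)*(r + 1)*(r + 3)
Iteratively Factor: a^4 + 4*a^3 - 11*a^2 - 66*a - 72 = (a + 3)*(a^3 + a^2 - 14*a - 24) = (a - 4)*(a + 3)*(a^2 + 5*a + 6) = (a - 4)*(a + 3)^2*(a + 2)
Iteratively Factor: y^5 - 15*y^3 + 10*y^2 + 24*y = (y - 2)*(y^4 + 2*y^3 - 11*y^2 - 12*y) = (y - 2)*(y + 1)*(y^3 + y^2 - 12*y) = (y - 3)*(y - 2)*(y + 1)*(y^2 + 4*y) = (y - 3)*(y - 2)*(y + 1)*(y + 4)*(y)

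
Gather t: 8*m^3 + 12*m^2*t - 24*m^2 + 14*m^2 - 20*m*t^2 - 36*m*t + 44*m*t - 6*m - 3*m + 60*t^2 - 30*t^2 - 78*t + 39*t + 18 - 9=8*m^3 - 10*m^2 - 9*m + t^2*(30 - 20*m) + t*(12*m^2 + 8*m - 39) + 9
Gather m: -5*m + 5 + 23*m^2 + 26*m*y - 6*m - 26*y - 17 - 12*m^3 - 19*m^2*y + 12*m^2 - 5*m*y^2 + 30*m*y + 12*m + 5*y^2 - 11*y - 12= -12*m^3 + m^2*(35 - 19*y) + m*(-5*y^2 + 56*y + 1) + 5*y^2 - 37*y - 24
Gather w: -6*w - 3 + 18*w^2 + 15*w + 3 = 18*w^2 + 9*w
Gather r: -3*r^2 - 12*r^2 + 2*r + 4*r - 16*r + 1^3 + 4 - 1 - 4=-15*r^2 - 10*r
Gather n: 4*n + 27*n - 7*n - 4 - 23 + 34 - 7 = 24*n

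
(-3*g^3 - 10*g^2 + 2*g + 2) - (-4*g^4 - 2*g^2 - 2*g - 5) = 4*g^4 - 3*g^3 - 8*g^2 + 4*g + 7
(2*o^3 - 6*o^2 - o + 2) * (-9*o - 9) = -18*o^4 + 36*o^3 + 63*o^2 - 9*o - 18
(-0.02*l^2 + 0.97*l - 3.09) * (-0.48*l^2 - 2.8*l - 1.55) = 0.0096*l^4 - 0.4096*l^3 - 1.2018*l^2 + 7.1485*l + 4.7895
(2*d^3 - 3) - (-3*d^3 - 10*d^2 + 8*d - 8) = 5*d^3 + 10*d^2 - 8*d + 5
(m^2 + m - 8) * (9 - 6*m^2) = -6*m^4 - 6*m^3 + 57*m^2 + 9*m - 72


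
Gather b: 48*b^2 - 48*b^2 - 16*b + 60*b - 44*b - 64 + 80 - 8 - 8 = 0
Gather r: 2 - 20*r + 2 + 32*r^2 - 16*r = 32*r^2 - 36*r + 4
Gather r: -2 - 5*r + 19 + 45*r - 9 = 40*r + 8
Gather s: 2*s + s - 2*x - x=3*s - 3*x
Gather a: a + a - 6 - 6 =2*a - 12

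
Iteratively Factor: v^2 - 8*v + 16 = (v - 4)*(v - 4)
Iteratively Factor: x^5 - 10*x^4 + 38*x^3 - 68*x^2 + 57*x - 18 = (x - 3)*(x^4 - 7*x^3 + 17*x^2 - 17*x + 6) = (x - 3)*(x - 2)*(x^3 - 5*x^2 + 7*x - 3) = (x - 3)*(x - 2)*(x - 1)*(x^2 - 4*x + 3) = (x - 3)^2*(x - 2)*(x - 1)*(x - 1)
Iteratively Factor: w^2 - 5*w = (w - 5)*(w)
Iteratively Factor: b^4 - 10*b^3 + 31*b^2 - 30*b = (b - 3)*(b^3 - 7*b^2 + 10*b) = (b - 5)*(b - 3)*(b^2 - 2*b) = (b - 5)*(b - 3)*(b - 2)*(b)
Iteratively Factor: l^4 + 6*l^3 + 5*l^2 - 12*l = (l + 4)*(l^3 + 2*l^2 - 3*l) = (l + 3)*(l + 4)*(l^2 - l) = l*(l + 3)*(l + 4)*(l - 1)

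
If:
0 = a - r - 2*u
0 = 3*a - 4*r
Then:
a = 8*u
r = 6*u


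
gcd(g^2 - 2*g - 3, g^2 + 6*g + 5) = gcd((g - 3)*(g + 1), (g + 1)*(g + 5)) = g + 1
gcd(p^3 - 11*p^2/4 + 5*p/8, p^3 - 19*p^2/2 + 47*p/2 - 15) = p - 5/2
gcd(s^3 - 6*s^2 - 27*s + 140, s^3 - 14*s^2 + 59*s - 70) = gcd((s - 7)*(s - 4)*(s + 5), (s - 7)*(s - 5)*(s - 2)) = s - 7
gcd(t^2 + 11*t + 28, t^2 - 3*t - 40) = 1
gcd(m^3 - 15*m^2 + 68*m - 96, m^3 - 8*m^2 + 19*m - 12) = m^2 - 7*m + 12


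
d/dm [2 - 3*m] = -3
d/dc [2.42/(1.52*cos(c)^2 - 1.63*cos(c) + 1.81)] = (7.3568*cos(c) - 3.9446)*sin(c)/(1.52*cos(c)^2 - 1.63*cos(c) + 1.81)^2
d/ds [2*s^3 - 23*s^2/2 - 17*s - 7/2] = 6*s^2 - 23*s - 17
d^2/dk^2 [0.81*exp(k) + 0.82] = 0.81*exp(k)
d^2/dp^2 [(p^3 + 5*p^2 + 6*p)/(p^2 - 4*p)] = 84/(p^3 - 12*p^2 + 48*p - 64)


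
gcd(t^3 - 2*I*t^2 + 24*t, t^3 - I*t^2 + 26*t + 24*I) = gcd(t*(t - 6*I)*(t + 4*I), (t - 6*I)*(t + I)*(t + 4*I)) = t^2 - 2*I*t + 24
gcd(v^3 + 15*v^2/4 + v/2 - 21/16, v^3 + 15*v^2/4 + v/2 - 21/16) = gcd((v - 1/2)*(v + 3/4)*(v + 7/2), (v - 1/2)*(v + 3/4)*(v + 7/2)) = v^3 + 15*v^2/4 + v/2 - 21/16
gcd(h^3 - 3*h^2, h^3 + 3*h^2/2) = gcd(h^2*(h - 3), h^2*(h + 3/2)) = h^2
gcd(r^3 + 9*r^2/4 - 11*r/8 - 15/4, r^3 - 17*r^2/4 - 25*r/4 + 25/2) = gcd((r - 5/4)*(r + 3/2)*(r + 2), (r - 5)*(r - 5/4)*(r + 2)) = r^2 + 3*r/4 - 5/2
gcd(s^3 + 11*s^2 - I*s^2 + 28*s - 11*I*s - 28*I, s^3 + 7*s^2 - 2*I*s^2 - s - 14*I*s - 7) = s^2 + s*(7 - I) - 7*I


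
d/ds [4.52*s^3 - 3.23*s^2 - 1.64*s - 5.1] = 13.56*s^2 - 6.46*s - 1.64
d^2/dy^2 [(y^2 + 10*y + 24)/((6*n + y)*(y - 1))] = 2*((6*n + y)^2*(y - 1)^2 - 2*(6*n + y)^2*(y - 1)*(y + 5) + (6*n + y)^2*(y^2 + 10*y + 24) - 2*(6*n + y)*(y - 1)^2*(y + 5) + (6*n + y)*(y - 1)*(y^2 + 10*y + 24) + (y - 1)^2*(y^2 + 10*y + 24))/((6*n + y)^3*(y - 1)^3)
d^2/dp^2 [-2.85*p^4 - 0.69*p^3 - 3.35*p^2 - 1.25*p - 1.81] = -34.2*p^2 - 4.14*p - 6.7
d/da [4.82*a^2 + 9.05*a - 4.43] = 9.64*a + 9.05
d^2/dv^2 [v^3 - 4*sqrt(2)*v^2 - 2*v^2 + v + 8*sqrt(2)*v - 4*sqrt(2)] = 6*v - 8*sqrt(2) - 4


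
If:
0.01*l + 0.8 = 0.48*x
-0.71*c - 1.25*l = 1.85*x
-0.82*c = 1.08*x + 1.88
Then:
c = -4.49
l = 0.08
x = 1.67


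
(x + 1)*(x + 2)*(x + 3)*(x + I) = x^4 + 6*x^3 + I*x^3 + 11*x^2 + 6*I*x^2 + 6*x + 11*I*x + 6*I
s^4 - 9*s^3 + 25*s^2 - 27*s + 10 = (s - 5)*(s - 2)*(s - 1)^2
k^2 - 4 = (k - 2)*(k + 2)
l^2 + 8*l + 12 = (l + 2)*(l + 6)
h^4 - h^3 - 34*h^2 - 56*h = h*(h - 7)*(h + 2)*(h + 4)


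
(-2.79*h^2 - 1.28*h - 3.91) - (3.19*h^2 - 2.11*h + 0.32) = -5.98*h^2 + 0.83*h - 4.23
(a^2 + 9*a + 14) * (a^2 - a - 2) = a^4 + 8*a^3 + 3*a^2 - 32*a - 28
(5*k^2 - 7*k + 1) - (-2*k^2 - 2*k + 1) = 7*k^2 - 5*k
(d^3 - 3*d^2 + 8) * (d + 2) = d^4 - d^3 - 6*d^2 + 8*d + 16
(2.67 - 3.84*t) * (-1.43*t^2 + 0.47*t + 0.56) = 5.4912*t^3 - 5.6229*t^2 - 0.8955*t + 1.4952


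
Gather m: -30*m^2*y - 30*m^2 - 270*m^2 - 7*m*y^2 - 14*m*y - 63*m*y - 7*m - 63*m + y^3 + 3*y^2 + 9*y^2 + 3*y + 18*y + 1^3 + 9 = m^2*(-30*y - 300) + m*(-7*y^2 - 77*y - 70) + y^3 + 12*y^2 + 21*y + 10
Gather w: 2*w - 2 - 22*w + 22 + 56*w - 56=36*w - 36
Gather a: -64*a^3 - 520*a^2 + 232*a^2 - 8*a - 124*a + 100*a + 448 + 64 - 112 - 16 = -64*a^3 - 288*a^2 - 32*a + 384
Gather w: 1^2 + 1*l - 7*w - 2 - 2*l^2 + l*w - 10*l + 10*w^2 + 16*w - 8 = -2*l^2 - 9*l + 10*w^2 + w*(l + 9) - 9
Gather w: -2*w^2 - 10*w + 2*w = -2*w^2 - 8*w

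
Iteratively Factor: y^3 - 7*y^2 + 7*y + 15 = (y - 3)*(y^2 - 4*y - 5) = (y - 5)*(y - 3)*(y + 1)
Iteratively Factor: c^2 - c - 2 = (c - 2)*(c + 1)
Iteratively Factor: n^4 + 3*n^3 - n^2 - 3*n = (n)*(n^3 + 3*n^2 - n - 3) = n*(n + 1)*(n^2 + 2*n - 3) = n*(n - 1)*(n + 1)*(n + 3)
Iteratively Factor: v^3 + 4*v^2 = (v)*(v^2 + 4*v) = v^2*(v + 4)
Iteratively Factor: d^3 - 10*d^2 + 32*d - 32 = (d - 2)*(d^2 - 8*d + 16) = (d - 4)*(d - 2)*(d - 4)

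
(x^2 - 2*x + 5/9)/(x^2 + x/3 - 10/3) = (x - 1/3)/(x + 2)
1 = 1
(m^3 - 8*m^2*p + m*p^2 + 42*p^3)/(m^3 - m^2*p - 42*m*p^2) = (m^2 - m*p - 6*p^2)/(m*(m + 6*p))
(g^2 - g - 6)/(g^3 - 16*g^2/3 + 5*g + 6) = 3*(g + 2)/(3*g^2 - 7*g - 6)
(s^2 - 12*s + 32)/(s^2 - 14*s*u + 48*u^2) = (s^2 - 12*s + 32)/(s^2 - 14*s*u + 48*u^2)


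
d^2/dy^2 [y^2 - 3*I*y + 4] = 2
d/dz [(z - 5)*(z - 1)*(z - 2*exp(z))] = -2*z^2*exp(z) + 3*z^2 + 8*z*exp(z) - 12*z + 2*exp(z) + 5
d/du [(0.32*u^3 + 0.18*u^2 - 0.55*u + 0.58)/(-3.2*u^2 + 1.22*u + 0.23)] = (-1.024*u^4 + 0.7808*u^3 - 1.3196*u^2 + 3.7948*u - 0.8341)/(10.24*u^4 - 7.808*u^3 + 0.0163999999999997*u^2 + 0.5612*u + 0.0529)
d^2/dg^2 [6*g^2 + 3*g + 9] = 12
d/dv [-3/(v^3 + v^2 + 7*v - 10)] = 3*(3*v^2 + 2*v + 7)/(v^3 + v^2 + 7*v - 10)^2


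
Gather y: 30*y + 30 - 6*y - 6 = 24*y + 24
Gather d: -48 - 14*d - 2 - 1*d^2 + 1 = -d^2 - 14*d - 49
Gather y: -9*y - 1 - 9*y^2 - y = -9*y^2 - 10*y - 1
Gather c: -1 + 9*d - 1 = 9*d - 2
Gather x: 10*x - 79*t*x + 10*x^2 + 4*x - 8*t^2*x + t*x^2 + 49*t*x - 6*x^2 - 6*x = x^2*(t + 4) + x*(-8*t^2 - 30*t + 8)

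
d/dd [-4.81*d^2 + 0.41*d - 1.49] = 0.41 - 9.62*d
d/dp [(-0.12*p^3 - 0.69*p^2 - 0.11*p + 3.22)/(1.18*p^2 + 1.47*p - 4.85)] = (-0.1416*p^4 - 0.3528*p^3 + 0.8615*p^2 - 0.906200000000001*p - 4.1999)/(1.3924*p^4 + 3.4692*p^3 - 9.2851*p^2 - 14.259*p + 23.5225)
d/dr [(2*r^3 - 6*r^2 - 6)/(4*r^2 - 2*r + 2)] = (3*r*(r - 2)*(2*r^2 - r + 1) + (4*r - 1)*(-r^3 + 3*r^2 + 3))/(2*r^2 - r + 1)^2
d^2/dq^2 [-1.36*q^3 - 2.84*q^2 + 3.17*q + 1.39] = -8.16*q - 5.68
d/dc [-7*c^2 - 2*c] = -14*c - 2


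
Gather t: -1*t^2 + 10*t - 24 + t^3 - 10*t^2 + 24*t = t^3 - 11*t^2 + 34*t - 24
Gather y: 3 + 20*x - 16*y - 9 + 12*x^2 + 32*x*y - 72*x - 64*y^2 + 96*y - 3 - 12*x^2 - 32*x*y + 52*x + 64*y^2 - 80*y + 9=0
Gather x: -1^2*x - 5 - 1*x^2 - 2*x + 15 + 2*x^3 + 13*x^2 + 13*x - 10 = 2*x^3 + 12*x^2 + 10*x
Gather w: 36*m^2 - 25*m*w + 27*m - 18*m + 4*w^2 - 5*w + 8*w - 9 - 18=36*m^2 + 9*m + 4*w^2 + w*(3 - 25*m) - 27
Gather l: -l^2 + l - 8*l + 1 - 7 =-l^2 - 7*l - 6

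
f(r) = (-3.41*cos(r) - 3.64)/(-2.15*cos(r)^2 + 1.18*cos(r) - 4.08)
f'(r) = (-4.3*sin(r)*cos(r) + 1.18*sin(r))*(-3.41*cos(r) - 3.64)/(-2.15*cos(r)^2 + 1.18*cos(r) - 4.08)^2 + 3.41*sin(r)/(-2.15*cos(r)^2 + 1.18*cos(r) - 4.08)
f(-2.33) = 0.22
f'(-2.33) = 0.53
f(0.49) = 1.41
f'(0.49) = 0.03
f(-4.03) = 0.26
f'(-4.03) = -0.61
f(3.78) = 0.14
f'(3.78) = 0.38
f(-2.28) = 0.25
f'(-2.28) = 0.58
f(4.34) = 0.50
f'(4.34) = 0.93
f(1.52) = 0.95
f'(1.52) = -1.07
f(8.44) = 0.33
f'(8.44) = -0.71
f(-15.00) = 0.17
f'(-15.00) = 0.44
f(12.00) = 1.41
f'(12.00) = -0.00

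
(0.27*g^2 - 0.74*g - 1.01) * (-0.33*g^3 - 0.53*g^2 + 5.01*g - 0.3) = -0.0891*g^5 + 0.1011*g^4 + 2.0782*g^3 - 3.2531*g^2 - 4.8381*g + 0.303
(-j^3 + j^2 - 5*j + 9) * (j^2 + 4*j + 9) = -j^5 - 3*j^4 - 10*j^3 - 2*j^2 - 9*j + 81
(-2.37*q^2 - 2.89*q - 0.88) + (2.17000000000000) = -2.37*q^2 - 2.89*q + 1.29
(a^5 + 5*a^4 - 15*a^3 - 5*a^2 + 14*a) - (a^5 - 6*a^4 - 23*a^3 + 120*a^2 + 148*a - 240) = 11*a^4 + 8*a^3 - 125*a^2 - 134*a + 240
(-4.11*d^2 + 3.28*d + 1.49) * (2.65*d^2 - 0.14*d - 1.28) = -10.8915*d^4 + 9.2674*d^3 + 8.7501*d^2 - 4.407*d - 1.9072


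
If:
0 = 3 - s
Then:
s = 3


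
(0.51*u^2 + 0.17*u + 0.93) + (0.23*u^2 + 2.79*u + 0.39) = 0.74*u^2 + 2.96*u + 1.32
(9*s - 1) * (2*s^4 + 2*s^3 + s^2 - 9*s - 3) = 18*s^5 + 16*s^4 + 7*s^3 - 82*s^2 - 18*s + 3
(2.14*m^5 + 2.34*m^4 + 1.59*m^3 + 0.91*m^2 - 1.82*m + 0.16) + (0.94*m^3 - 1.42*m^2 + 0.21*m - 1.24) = 2.14*m^5 + 2.34*m^4 + 2.53*m^3 - 0.51*m^2 - 1.61*m - 1.08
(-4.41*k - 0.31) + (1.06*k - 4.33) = -3.35*k - 4.64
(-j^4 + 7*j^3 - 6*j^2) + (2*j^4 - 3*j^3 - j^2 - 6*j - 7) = j^4 + 4*j^3 - 7*j^2 - 6*j - 7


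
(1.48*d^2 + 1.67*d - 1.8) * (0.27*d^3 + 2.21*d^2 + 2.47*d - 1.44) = 0.3996*d^5 + 3.7217*d^4 + 6.8603*d^3 - 1.9843*d^2 - 6.8508*d + 2.592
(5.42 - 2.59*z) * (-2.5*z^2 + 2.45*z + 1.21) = 6.475*z^3 - 19.8955*z^2 + 10.1451*z + 6.5582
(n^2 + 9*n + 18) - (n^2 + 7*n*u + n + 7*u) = -7*n*u + 8*n - 7*u + 18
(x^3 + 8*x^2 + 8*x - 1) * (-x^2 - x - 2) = -x^5 - 9*x^4 - 18*x^3 - 23*x^2 - 15*x + 2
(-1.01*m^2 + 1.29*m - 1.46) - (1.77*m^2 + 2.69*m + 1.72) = -2.78*m^2 - 1.4*m - 3.18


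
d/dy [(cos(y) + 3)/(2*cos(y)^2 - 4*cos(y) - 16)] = (cos(y)^2 + 6*cos(y) + 2)*sin(y)/(2*(sin(y)^2 + 2*cos(y) + 7)^2)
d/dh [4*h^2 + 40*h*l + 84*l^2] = 8*h + 40*l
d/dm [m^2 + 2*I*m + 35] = 2*m + 2*I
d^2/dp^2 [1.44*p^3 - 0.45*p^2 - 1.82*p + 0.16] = 8.64*p - 0.9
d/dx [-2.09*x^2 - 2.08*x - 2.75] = -4.18*x - 2.08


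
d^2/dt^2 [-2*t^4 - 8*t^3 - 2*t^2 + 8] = -24*t^2 - 48*t - 4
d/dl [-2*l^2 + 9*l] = 9 - 4*l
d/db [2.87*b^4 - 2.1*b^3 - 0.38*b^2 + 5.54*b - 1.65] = 11.48*b^3 - 6.3*b^2 - 0.76*b + 5.54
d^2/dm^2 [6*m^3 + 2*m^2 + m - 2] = 36*m + 4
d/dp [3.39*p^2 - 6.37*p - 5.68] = 6.78*p - 6.37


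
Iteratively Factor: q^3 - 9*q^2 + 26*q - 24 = (q - 4)*(q^2 - 5*q + 6) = (q - 4)*(q - 2)*(q - 3)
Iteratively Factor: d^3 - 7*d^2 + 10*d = (d - 5)*(d^2 - 2*d) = d*(d - 5)*(d - 2)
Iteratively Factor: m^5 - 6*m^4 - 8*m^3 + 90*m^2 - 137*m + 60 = (m - 1)*(m^4 - 5*m^3 - 13*m^2 + 77*m - 60) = (m - 5)*(m - 1)*(m^3 - 13*m + 12) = (m - 5)*(m - 1)^2*(m^2 + m - 12) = (m - 5)*(m - 3)*(m - 1)^2*(m + 4)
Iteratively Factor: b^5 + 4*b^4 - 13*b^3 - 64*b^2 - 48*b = (b)*(b^4 + 4*b^3 - 13*b^2 - 64*b - 48) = b*(b + 3)*(b^3 + b^2 - 16*b - 16) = b*(b + 1)*(b + 3)*(b^2 - 16) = b*(b - 4)*(b + 1)*(b + 3)*(b + 4)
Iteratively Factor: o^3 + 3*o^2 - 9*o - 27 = (o + 3)*(o^2 - 9) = (o - 3)*(o + 3)*(o + 3)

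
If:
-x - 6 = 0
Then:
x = -6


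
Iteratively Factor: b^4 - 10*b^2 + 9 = (b + 1)*(b^3 - b^2 - 9*b + 9) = (b - 3)*(b + 1)*(b^2 + 2*b - 3) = (b - 3)*(b + 1)*(b + 3)*(b - 1)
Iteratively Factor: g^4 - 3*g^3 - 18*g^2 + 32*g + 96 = (g + 2)*(g^3 - 5*g^2 - 8*g + 48) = (g - 4)*(g + 2)*(g^2 - g - 12) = (g - 4)*(g + 2)*(g + 3)*(g - 4)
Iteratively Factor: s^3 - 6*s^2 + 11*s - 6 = (s - 2)*(s^2 - 4*s + 3) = (s - 3)*(s - 2)*(s - 1)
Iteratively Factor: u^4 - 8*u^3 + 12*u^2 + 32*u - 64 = (u + 2)*(u^3 - 10*u^2 + 32*u - 32) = (u - 4)*(u + 2)*(u^2 - 6*u + 8) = (u - 4)^2*(u + 2)*(u - 2)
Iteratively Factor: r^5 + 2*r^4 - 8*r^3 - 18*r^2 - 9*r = (r + 3)*(r^4 - r^3 - 5*r^2 - 3*r) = (r + 1)*(r + 3)*(r^3 - 2*r^2 - 3*r) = (r + 1)^2*(r + 3)*(r^2 - 3*r) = (r - 3)*(r + 1)^2*(r + 3)*(r)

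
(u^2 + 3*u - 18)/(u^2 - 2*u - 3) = (u + 6)/(u + 1)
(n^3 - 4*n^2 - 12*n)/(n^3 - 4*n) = (n - 6)/(n - 2)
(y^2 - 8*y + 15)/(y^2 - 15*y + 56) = (y^2 - 8*y + 15)/(y^2 - 15*y + 56)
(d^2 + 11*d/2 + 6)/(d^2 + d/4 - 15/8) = 4*(d + 4)/(4*d - 5)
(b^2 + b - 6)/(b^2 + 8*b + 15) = (b - 2)/(b + 5)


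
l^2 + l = l*(l + 1)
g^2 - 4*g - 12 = (g - 6)*(g + 2)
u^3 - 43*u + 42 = (u - 6)*(u - 1)*(u + 7)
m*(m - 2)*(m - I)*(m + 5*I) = m^4 - 2*m^3 + 4*I*m^3 + 5*m^2 - 8*I*m^2 - 10*m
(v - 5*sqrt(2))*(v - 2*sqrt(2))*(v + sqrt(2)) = v^3 - 6*sqrt(2)*v^2 + 6*v + 20*sqrt(2)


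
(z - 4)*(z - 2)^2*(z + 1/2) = z^4 - 15*z^3/2 + 16*z^2 - 6*z - 8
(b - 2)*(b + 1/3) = b^2 - 5*b/3 - 2/3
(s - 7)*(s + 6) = s^2 - s - 42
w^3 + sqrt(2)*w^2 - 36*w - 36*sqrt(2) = (w - 6)*(w + 6)*(w + sqrt(2))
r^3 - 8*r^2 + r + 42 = (r - 7)*(r - 3)*(r + 2)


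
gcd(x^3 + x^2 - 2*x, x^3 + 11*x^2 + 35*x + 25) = 1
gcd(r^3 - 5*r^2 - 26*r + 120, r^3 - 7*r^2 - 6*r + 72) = r^2 - 10*r + 24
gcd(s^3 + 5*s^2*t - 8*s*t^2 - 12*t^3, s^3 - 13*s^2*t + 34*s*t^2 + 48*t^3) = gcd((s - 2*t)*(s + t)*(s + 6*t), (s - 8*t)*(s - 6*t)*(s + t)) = s + t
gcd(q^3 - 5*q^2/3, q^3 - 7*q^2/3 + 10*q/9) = q^2 - 5*q/3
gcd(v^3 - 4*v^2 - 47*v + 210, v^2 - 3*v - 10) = v - 5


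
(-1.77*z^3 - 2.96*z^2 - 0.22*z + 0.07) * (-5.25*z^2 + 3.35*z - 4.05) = 9.2925*z^5 + 9.6105*z^4 - 1.5925*z^3 + 10.8835*z^2 + 1.1255*z - 0.2835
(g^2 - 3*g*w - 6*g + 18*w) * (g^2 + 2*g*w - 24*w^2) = g^4 - g^3*w - 6*g^3 - 30*g^2*w^2 + 6*g^2*w + 72*g*w^3 + 180*g*w^2 - 432*w^3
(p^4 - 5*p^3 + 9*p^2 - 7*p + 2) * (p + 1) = p^5 - 4*p^4 + 4*p^3 + 2*p^2 - 5*p + 2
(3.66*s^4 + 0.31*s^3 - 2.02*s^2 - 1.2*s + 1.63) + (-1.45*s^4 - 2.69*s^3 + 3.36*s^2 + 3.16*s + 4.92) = 2.21*s^4 - 2.38*s^3 + 1.34*s^2 + 1.96*s + 6.55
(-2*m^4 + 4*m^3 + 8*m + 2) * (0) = 0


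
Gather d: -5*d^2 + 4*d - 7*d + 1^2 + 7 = -5*d^2 - 3*d + 8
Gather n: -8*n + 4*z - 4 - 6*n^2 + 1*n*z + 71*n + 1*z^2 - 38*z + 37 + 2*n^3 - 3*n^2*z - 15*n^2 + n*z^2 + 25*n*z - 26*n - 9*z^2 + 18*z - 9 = 2*n^3 + n^2*(-3*z - 21) + n*(z^2 + 26*z + 37) - 8*z^2 - 16*z + 24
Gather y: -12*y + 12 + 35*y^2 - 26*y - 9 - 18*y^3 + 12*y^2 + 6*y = -18*y^3 + 47*y^2 - 32*y + 3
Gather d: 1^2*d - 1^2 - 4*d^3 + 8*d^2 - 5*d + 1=-4*d^3 + 8*d^2 - 4*d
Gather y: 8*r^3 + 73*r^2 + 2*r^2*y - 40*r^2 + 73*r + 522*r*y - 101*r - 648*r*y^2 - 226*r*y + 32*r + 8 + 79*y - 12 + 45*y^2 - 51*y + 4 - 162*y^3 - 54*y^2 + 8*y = 8*r^3 + 33*r^2 + 4*r - 162*y^3 + y^2*(-648*r - 9) + y*(2*r^2 + 296*r + 36)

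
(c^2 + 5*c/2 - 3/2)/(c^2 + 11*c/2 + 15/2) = (2*c - 1)/(2*c + 5)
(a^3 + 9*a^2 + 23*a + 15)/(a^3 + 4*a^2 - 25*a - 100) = (a^2 + 4*a + 3)/(a^2 - a - 20)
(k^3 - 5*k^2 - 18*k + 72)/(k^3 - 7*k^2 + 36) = (k + 4)/(k + 2)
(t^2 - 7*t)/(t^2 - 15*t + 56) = t/(t - 8)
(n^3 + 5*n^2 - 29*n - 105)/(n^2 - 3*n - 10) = (n^2 + 10*n + 21)/(n + 2)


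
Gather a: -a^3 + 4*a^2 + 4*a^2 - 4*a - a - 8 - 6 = -a^3 + 8*a^2 - 5*a - 14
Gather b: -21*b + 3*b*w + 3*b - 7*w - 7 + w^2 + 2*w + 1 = b*(3*w - 18) + w^2 - 5*w - 6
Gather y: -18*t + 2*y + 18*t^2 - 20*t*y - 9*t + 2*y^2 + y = 18*t^2 - 27*t + 2*y^2 + y*(3 - 20*t)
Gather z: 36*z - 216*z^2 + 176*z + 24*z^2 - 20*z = -192*z^2 + 192*z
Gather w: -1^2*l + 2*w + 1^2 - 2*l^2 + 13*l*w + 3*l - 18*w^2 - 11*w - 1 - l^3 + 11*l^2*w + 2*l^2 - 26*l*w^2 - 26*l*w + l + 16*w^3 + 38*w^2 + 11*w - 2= -l^3 + 3*l + 16*w^3 + w^2*(20 - 26*l) + w*(11*l^2 - 13*l + 2) - 2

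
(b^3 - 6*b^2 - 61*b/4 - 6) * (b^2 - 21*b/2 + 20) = b^5 - 33*b^4/2 + 271*b^3/4 + 273*b^2/8 - 242*b - 120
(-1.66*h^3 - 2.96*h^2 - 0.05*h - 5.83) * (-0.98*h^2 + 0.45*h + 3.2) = 1.6268*h^5 + 2.1538*h^4 - 6.595*h^3 - 3.7811*h^2 - 2.7835*h - 18.656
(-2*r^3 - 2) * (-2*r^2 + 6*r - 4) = 4*r^5 - 12*r^4 + 8*r^3 + 4*r^2 - 12*r + 8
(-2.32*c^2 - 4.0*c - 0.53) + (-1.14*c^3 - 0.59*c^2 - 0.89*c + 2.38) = -1.14*c^3 - 2.91*c^2 - 4.89*c + 1.85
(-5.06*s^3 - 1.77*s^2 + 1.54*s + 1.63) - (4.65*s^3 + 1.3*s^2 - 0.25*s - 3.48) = -9.71*s^3 - 3.07*s^2 + 1.79*s + 5.11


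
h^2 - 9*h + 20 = (h - 5)*(h - 4)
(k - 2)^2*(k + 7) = k^3 + 3*k^2 - 24*k + 28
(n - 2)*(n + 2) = n^2 - 4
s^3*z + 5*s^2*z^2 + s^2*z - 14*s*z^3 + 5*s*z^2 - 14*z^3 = (s - 2*z)*(s + 7*z)*(s*z + z)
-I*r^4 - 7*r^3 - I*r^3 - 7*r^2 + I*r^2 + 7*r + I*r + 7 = (r - 1)*(r + 1)*(r - 7*I)*(-I*r - I)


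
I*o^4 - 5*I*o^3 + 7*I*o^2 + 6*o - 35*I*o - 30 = (o - 5)*(o - 2*I)*(o + 3*I)*(I*o + 1)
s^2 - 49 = (s - 7)*(s + 7)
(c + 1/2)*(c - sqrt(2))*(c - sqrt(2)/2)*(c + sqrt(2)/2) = c^4 - sqrt(2)*c^3 + c^3/2 - sqrt(2)*c^2/2 - c^2/2 - c/4 + sqrt(2)*c/2 + sqrt(2)/4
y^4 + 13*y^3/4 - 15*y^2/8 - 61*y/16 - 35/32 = (y - 5/4)*(y + 1/2)^2*(y + 7/2)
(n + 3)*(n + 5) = n^2 + 8*n + 15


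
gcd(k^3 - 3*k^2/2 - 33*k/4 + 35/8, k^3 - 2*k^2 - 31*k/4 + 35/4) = k^2 - k - 35/4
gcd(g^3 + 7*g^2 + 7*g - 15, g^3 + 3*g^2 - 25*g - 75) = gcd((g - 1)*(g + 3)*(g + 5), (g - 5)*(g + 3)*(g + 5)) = g^2 + 8*g + 15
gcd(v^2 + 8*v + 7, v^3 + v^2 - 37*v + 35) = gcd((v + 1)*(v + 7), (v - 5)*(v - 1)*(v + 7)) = v + 7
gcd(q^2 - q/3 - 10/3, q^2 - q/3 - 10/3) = q^2 - q/3 - 10/3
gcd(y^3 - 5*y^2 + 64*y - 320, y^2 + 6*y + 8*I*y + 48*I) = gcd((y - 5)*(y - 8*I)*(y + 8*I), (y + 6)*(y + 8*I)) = y + 8*I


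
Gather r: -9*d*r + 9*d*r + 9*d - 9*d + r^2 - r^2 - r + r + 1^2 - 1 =0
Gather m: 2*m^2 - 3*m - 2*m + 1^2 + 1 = 2*m^2 - 5*m + 2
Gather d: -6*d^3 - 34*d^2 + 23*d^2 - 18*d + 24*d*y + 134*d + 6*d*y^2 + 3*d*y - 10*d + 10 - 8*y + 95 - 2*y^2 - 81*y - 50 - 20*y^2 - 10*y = -6*d^3 - 11*d^2 + d*(6*y^2 + 27*y + 106) - 22*y^2 - 99*y + 55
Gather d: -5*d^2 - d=-5*d^2 - d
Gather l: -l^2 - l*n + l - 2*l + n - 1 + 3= -l^2 + l*(-n - 1) + n + 2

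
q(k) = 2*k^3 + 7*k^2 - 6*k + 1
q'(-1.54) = -13.33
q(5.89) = 617.18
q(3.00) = 100.00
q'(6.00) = 294.00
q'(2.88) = 84.09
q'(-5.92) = 121.40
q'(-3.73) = 25.26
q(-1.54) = 19.54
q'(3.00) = 90.00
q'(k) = 6*k^2 + 14*k - 6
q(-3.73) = 16.98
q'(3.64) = 124.46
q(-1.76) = 22.34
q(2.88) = 89.56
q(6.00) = 649.00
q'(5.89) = 284.61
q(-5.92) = -133.10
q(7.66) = 1264.68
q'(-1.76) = -12.05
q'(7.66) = 453.29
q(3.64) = 168.36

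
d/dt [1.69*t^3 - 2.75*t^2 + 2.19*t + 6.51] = 5.07*t^2 - 5.5*t + 2.19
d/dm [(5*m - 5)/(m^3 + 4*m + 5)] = 5*(m^3 + 4*m - (m - 1)*(3*m^2 + 4) + 5)/(m^3 + 4*m + 5)^2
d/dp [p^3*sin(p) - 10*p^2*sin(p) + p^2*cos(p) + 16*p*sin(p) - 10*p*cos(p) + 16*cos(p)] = p^3*cos(p) + 2*p^2*sin(p) - 10*p^2*cos(p) - 10*p*sin(p) + 18*p*cos(p) - 10*cos(p)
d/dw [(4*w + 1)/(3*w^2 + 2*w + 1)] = 2*(-6*w^2 - 3*w + 1)/(9*w^4 + 12*w^3 + 10*w^2 + 4*w + 1)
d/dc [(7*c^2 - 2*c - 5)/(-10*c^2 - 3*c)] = (-41*c^2 - 100*c - 15)/(c^2*(100*c^2 + 60*c + 9))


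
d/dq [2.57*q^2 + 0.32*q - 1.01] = 5.14*q + 0.32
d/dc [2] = 0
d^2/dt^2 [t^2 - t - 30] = 2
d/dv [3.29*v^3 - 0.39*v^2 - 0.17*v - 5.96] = 9.87*v^2 - 0.78*v - 0.17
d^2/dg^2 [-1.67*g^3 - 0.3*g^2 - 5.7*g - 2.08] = -10.02*g - 0.6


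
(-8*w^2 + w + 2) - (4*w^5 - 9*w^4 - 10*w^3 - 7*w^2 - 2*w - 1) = -4*w^5 + 9*w^4 + 10*w^3 - w^2 + 3*w + 3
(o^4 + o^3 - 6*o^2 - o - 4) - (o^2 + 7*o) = o^4 + o^3 - 7*o^2 - 8*o - 4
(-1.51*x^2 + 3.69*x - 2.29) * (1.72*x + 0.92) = -2.5972*x^3 + 4.9576*x^2 - 0.544*x - 2.1068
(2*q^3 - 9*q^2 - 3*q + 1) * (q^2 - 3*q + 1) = 2*q^5 - 15*q^4 + 26*q^3 + q^2 - 6*q + 1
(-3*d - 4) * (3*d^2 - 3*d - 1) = -9*d^3 - 3*d^2 + 15*d + 4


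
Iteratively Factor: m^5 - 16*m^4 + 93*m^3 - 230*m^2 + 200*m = (m - 4)*(m^4 - 12*m^3 + 45*m^2 - 50*m) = (m - 4)*(m - 2)*(m^3 - 10*m^2 + 25*m) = (m - 5)*(m - 4)*(m - 2)*(m^2 - 5*m) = m*(m - 5)*(m - 4)*(m - 2)*(m - 5)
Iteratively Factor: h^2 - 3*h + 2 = (h - 1)*(h - 2)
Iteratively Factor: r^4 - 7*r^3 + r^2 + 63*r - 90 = (r - 5)*(r^3 - 2*r^2 - 9*r + 18) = (r - 5)*(r + 3)*(r^2 - 5*r + 6) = (r - 5)*(r - 2)*(r + 3)*(r - 3)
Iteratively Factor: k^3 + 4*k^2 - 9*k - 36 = (k - 3)*(k^2 + 7*k + 12) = (k - 3)*(k + 3)*(k + 4)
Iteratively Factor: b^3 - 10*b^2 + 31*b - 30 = (b - 2)*(b^2 - 8*b + 15) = (b - 5)*(b - 2)*(b - 3)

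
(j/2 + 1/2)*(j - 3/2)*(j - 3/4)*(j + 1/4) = j^4/2 - j^3/2 - 23*j^2/32 + 27*j/64 + 9/64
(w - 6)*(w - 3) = w^2 - 9*w + 18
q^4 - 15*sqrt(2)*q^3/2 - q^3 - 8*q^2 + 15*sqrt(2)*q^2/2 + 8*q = q*(q - 1)*(q - 8*sqrt(2))*(q + sqrt(2)/2)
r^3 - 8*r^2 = r^2*(r - 8)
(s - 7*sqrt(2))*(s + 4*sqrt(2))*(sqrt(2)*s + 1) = sqrt(2)*s^3 - 5*s^2 - 59*sqrt(2)*s - 56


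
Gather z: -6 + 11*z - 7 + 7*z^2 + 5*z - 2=7*z^2 + 16*z - 15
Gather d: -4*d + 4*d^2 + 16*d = 4*d^2 + 12*d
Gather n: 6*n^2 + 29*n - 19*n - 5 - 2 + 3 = 6*n^2 + 10*n - 4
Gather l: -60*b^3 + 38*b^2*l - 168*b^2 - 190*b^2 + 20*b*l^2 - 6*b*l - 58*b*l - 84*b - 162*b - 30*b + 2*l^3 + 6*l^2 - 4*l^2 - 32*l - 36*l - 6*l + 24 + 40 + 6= -60*b^3 - 358*b^2 - 276*b + 2*l^3 + l^2*(20*b + 2) + l*(38*b^2 - 64*b - 74) + 70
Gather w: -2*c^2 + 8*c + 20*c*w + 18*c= -2*c^2 + 20*c*w + 26*c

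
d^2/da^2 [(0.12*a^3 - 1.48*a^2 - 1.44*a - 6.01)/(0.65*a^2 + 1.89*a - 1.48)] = (5.55111512312578e-17*a^5 - 4.44089209850063e-16*a^4 + 3.507744*a^3 - 25.791894*a^2 - 51.034302*a - 69.039402)/(0.274625*a^6 + 2.395575*a^5 + 5.089695*a^4 - 4.157811*a^3 - 11.588844*a^2 + 12.419568*a - 3.241792)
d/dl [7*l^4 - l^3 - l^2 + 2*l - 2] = 28*l^3 - 3*l^2 - 2*l + 2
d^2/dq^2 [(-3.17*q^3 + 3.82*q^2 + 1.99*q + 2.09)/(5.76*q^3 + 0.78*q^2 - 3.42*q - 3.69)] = (281.961216*q^6 + 21.4617599999997*q^5 + 528.726528*q^4 + 1295.726292*q^3 + 94.096188*q^2 + 8.46595800000003*q + 114.722028)/(191.102976*q^9 + 77.635584*q^8 - 329.889024*q^7 - 458.993736*q^6 + 96.401016*q^5 + 456.774876*q^4 + 254.345184*q^3 - 97.617474*q^2 - 139.701186*q - 50.243409)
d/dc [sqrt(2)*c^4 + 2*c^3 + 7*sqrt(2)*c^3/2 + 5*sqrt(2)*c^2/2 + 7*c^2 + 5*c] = 4*sqrt(2)*c^3 + 6*c^2 + 21*sqrt(2)*c^2/2 + 5*sqrt(2)*c + 14*c + 5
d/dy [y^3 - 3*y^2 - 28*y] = 3*y^2 - 6*y - 28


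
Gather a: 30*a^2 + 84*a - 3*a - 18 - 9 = 30*a^2 + 81*a - 27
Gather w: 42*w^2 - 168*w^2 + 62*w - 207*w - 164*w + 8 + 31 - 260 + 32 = -126*w^2 - 309*w - 189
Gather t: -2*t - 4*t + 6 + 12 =18 - 6*t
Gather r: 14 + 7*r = 7*r + 14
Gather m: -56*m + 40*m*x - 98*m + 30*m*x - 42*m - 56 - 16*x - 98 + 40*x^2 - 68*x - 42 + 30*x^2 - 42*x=m*(70*x - 196) + 70*x^2 - 126*x - 196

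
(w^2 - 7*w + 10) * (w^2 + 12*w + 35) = w^4 + 5*w^3 - 39*w^2 - 125*w + 350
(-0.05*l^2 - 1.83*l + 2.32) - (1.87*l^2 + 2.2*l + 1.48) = -1.92*l^2 - 4.03*l + 0.84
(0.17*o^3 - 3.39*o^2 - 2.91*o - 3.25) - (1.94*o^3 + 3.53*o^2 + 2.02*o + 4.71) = -1.77*o^3 - 6.92*o^2 - 4.93*o - 7.96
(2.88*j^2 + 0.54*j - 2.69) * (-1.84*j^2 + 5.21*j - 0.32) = -5.2992*j^4 + 14.0112*j^3 + 6.8414*j^2 - 14.1877*j + 0.8608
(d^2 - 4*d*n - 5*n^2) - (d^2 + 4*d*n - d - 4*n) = -8*d*n + d - 5*n^2 + 4*n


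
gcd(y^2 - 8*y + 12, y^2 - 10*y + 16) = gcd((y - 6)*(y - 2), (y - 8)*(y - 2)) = y - 2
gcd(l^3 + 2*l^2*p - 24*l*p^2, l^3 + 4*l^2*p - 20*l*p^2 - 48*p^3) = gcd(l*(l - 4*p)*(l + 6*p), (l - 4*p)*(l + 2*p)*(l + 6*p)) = -l^2 - 2*l*p + 24*p^2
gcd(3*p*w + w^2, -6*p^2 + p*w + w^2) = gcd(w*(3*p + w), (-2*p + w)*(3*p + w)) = 3*p + w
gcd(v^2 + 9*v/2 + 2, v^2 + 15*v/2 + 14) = v + 4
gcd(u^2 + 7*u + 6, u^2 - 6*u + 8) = 1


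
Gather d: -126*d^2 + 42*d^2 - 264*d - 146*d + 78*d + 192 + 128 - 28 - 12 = -84*d^2 - 332*d + 280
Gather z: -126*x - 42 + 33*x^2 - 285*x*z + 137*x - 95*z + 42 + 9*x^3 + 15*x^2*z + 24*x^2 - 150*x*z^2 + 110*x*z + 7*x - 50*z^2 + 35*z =9*x^3 + 57*x^2 + 18*x + z^2*(-150*x - 50) + z*(15*x^2 - 175*x - 60)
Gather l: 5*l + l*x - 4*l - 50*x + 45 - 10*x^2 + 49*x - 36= l*(x + 1) - 10*x^2 - x + 9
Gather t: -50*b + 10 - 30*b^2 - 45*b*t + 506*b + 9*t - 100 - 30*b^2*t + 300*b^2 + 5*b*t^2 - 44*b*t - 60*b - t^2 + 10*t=270*b^2 + 396*b + t^2*(5*b - 1) + t*(-30*b^2 - 89*b + 19) - 90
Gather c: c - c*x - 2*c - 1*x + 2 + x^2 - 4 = c*(-x - 1) + x^2 - x - 2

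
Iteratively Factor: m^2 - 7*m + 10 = (m - 2)*(m - 5)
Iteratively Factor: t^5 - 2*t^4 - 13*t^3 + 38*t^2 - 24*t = (t - 2)*(t^4 - 13*t^2 + 12*t) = (t - 3)*(t - 2)*(t^3 + 3*t^2 - 4*t) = (t - 3)*(t - 2)*(t - 1)*(t^2 + 4*t) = (t - 3)*(t - 2)*(t - 1)*(t + 4)*(t)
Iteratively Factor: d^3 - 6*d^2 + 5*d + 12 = (d + 1)*(d^2 - 7*d + 12) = (d - 4)*(d + 1)*(d - 3)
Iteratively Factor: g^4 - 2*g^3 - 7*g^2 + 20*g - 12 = (g + 3)*(g^3 - 5*g^2 + 8*g - 4) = (g - 2)*(g + 3)*(g^2 - 3*g + 2) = (g - 2)*(g - 1)*(g + 3)*(g - 2)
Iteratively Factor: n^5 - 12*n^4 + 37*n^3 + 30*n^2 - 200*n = (n - 5)*(n^4 - 7*n^3 + 2*n^2 + 40*n) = (n - 5)^2*(n^3 - 2*n^2 - 8*n) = (n - 5)^2*(n - 4)*(n^2 + 2*n) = (n - 5)^2*(n - 4)*(n + 2)*(n)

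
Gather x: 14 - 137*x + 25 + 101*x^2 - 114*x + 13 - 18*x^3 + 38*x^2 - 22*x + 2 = -18*x^3 + 139*x^2 - 273*x + 54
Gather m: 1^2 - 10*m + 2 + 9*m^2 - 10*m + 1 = 9*m^2 - 20*m + 4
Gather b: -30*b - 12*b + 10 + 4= 14 - 42*b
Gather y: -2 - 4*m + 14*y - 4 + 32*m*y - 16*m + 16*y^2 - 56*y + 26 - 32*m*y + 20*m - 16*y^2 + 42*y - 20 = 0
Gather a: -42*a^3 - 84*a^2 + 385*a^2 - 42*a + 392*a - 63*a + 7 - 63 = -42*a^3 + 301*a^2 + 287*a - 56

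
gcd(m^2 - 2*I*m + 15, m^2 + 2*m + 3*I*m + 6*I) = m + 3*I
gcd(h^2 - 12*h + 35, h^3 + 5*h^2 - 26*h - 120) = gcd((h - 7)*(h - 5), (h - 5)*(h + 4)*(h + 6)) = h - 5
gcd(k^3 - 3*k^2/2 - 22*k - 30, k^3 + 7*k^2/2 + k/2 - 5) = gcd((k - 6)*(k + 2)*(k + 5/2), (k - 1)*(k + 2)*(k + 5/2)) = k^2 + 9*k/2 + 5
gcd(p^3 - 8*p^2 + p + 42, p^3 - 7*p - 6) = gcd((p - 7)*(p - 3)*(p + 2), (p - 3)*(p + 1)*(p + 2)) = p^2 - p - 6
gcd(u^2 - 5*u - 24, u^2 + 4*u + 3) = u + 3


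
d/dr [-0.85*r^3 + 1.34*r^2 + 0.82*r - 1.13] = -2.55*r^2 + 2.68*r + 0.82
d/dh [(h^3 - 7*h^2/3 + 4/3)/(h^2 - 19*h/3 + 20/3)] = (9*h^4 - 114*h^3 + 313*h^2 - 304*h + 76)/(9*h^4 - 114*h^3 + 481*h^2 - 760*h + 400)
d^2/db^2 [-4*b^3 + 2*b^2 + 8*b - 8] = 4 - 24*b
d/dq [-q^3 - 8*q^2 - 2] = q*(-3*q - 16)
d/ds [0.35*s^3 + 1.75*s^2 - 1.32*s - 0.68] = 1.05*s^2 + 3.5*s - 1.32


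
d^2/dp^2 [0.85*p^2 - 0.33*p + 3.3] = 1.70000000000000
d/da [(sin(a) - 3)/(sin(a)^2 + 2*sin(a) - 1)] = (6*sin(a) + cos(a)^2 + 4)*cos(a)/(2*sin(a) - cos(a)^2)^2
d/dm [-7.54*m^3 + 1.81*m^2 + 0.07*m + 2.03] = -22.62*m^2 + 3.62*m + 0.07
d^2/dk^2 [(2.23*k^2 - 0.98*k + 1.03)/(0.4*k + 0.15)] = (2.22044604925031e-16*k^2 + 0.54755)/(0.064*k^3 + 0.072*k^2 + 0.027*k + 0.003375)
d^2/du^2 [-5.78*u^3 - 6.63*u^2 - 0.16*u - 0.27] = -34.68*u - 13.26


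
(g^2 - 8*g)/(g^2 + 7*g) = (g - 8)/(g + 7)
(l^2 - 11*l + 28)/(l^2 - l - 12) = (l - 7)/(l + 3)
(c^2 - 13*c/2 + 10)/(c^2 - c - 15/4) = 2*(c - 4)/(2*c + 3)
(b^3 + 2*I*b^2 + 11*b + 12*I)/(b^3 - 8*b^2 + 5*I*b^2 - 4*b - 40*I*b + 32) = (b - 3*I)/(b - 8)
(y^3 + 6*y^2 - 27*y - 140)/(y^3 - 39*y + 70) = (y + 4)/(y - 2)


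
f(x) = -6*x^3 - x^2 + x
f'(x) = -18*x^2 - 2*x + 1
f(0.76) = -2.45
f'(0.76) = -10.92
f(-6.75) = 1792.97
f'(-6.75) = -805.62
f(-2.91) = 136.47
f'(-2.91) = -145.61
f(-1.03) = 4.47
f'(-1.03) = -16.04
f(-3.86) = 326.32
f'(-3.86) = -259.47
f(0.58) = -0.93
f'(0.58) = -6.22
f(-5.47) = 946.61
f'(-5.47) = -526.64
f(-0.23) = -0.21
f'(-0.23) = 0.51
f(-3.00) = 150.00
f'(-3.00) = -155.00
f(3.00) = -168.00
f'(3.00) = -167.00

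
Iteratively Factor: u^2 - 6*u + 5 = (u - 5)*(u - 1)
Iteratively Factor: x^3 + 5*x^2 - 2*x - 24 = (x + 3)*(x^2 + 2*x - 8) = (x - 2)*(x + 3)*(x + 4)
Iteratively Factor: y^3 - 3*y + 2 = (y - 1)*(y^2 + y - 2) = (y - 1)^2*(y + 2)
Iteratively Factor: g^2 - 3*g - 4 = (g + 1)*(g - 4)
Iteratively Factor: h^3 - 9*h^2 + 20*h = (h)*(h^2 - 9*h + 20) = h*(h - 4)*(h - 5)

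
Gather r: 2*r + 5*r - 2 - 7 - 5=7*r - 14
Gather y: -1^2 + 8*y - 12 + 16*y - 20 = 24*y - 33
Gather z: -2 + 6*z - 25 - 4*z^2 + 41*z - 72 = -4*z^2 + 47*z - 99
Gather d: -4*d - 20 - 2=-4*d - 22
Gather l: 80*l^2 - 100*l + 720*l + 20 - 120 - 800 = 80*l^2 + 620*l - 900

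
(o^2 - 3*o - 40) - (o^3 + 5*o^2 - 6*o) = -o^3 - 4*o^2 + 3*o - 40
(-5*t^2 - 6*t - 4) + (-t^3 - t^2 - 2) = -t^3 - 6*t^2 - 6*t - 6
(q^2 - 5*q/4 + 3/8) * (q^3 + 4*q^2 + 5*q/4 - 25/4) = q^5 + 11*q^4/4 - 27*q^3/8 - 101*q^2/16 + 265*q/32 - 75/32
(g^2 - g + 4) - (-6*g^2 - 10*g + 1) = 7*g^2 + 9*g + 3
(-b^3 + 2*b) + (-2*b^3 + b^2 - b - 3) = -3*b^3 + b^2 + b - 3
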